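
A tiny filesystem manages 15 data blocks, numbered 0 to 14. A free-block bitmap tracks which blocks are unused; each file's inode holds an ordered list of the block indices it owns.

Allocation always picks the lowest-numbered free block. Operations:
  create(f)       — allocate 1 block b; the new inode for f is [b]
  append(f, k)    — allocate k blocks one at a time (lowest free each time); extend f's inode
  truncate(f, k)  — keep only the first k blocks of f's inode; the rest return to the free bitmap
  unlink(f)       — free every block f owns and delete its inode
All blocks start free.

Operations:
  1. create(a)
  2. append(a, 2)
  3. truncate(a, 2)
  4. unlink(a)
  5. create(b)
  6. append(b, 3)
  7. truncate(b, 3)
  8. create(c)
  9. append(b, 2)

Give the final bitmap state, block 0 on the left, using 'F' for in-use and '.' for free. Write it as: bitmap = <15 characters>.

bitmap = FFFFFF.........

after create(a) → a:[0]  free=[F..............]
after append(a, 2) → a:[0, 1, 2]  free=[FFF............]
after truncate(a, 2) → a:[0, 1]  free=[FF.............]
after unlink(a) →   free=[...............]
after create(b) → b:[0]  free=[F..............]
after append(b, 3) → b:[0, 1, 2, 3]  free=[FFFF...........]
after truncate(b, 3) → b:[0, 1, 2]  free=[FFF............]
after create(c) → b:[0, 1, 2], c:[3]  free=[FFFF...........]
after append(b, 2) → b:[0, 1, 2, 4, 5], c:[3]  free=[FFFFFF.........]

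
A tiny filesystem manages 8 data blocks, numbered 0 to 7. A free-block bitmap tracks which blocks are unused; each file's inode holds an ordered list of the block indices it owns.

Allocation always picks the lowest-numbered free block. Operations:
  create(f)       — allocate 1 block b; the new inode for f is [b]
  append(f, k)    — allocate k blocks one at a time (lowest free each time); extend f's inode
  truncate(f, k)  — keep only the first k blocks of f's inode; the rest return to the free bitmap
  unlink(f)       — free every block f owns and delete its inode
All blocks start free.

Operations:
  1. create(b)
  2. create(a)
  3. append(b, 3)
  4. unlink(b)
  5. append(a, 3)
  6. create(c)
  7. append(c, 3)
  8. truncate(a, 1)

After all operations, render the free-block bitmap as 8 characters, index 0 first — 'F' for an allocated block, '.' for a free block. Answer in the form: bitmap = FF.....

bitmap = .F..FFFF

create(b): bitmap=F....... | b=[0]
create(a): bitmap=FF...... | a=[1] b=[0]
append(b, 3): bitmap=FFFFF... | a=[1] b=[0, 2, 3, 4]
unlink(b): bitmap=.F...... | a=[1]
append(a, 3): bitmap=FFFF.... | a=[1, 0, 2, 3]
create(c): bitmap=FFFFF... | a=[1, 0, 2, 3] c=[4]
append(c, 3): bitmap=FFFFFFFF | a=[1, 0, 2, 3] c=[4, 5, 6, 7]
truncate(a, 1): bitmap=.F..FFFF | a=[1] c=[4, 5, 6, 7]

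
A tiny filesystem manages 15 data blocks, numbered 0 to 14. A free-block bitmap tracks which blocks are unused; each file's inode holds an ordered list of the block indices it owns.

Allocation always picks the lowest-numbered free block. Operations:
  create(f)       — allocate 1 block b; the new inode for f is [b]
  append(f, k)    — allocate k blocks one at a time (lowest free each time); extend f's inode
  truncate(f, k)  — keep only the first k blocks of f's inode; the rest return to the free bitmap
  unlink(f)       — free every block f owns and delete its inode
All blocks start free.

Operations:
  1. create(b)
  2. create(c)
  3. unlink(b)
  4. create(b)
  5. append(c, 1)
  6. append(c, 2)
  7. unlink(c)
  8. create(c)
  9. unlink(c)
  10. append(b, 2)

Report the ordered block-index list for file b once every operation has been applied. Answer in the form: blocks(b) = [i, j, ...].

blocks(b) = [0, 1, 2]

after create(b) → b:[0]  free=[F..............]
after create(c) → b:[0], c:[1]  free=[FF.............]
after unlink(b) → c:[1]  free=[.F.............]
after create(b) → b:[0], c:[1]  free=[FF.............]
after append(c, 1) → b:[0], c:[1, 2]  free=[FFF............]
after append(c, 2) → b:[0], c:[1, 2, 3, 4]  free=[FFFFF..........]
after unlink(c) → b:[0]  free=[F..............]
after create(c) → b:[0], c:[1]  free=[FF.............]
after unlink(c) → b:[0]  free=[F..............]
after append(b, 2) → b:[0, 1, 2]  free=[FFF............]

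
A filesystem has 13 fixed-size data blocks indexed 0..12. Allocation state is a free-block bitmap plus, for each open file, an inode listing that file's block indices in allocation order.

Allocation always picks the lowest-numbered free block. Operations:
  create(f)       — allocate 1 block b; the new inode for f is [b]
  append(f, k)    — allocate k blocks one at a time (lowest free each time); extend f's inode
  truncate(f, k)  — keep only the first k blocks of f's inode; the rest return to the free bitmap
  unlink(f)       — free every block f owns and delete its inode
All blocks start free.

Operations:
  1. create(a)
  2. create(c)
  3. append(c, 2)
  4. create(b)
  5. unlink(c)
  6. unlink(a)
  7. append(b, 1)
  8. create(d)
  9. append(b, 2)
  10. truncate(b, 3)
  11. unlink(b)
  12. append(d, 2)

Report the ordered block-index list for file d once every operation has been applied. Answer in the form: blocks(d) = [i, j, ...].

blocks(d) = [1, 0, 2]

create(a): bitmap=F............ | a=[0]
create(c): bitmap=FF........... | a=[0] c=[1]
append(c, 2): bitmap=FFFF......... | a=[0] c=[1, 2, 3]
create(b): bitmap=FFFFF........ | a=[0] b=[4] c=[1, 2, 3]
unlink(c): bitmap=F...F........ | a=[0] b=[4]
unlink(a): bitmap=....F........ | b=[4]
append(b, 1): bitmap=F...F........ | b=[4, 0]
create(d): bitmap=FF..F........ | b=[4, 0] d=[1]
append(b, 2): bitmap=FFFFF........ | b=[4, 0, 2, 3] d=[1]
truncate(b, 3): bitmap=FFF.F........ | b=[4, 0, 2] d=[1]
unlink(b): bitmap=.F........... | d=[1]
append(d, 2): bitmap=FFF.......... | d=[1, 0, 2]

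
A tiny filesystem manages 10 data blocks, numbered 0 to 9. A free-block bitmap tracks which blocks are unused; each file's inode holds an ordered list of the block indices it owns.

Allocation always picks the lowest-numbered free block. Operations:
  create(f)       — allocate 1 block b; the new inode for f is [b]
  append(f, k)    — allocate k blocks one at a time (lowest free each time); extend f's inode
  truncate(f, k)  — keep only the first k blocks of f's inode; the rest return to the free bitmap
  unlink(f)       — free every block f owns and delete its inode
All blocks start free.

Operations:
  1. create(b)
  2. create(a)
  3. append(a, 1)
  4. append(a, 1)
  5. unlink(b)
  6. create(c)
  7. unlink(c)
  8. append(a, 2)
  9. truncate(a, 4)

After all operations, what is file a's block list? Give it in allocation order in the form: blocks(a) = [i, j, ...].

create(b): bitmap=F......... | b=[0]
create(a): bitmap=FF........ | a=[1] b=[0]
append(a, 1): bitmap=FFF....... | a=[1, 2] b=[0]
append(a, 1): bitmap=FFFF...... | a=[1, 2, 3] b=[0]
unlink(b): bitmap=.FFF...... | a=[1, 2, 3]
create(c): bitmap=FFFF...... | a=[1, 2, 3] c=[0]
unlink(c): bitmap=.FFF...... | a=[1, 2, 3]
append(a, 2): bitmap=FFFFF..... | a=[1, 2, 3, 0, 4]
truncate(a, 4): bitmap=FFFF...... | a=[1, 2, 3, 0]

blocks(a) = [1, 2, 3, 0]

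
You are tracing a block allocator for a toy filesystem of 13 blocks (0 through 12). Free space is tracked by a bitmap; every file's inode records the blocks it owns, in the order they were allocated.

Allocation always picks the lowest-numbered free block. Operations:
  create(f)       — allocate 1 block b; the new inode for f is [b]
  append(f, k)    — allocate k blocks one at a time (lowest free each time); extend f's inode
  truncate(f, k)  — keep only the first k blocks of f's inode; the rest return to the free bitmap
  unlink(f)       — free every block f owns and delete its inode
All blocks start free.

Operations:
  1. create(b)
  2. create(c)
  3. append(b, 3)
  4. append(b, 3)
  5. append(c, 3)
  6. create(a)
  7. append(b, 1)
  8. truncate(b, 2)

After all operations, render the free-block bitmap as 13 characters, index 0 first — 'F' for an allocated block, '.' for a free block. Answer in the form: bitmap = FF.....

create(b): bitmap=F............ | b=[0]
create(c): bitmap=FF........... | b=[0] c=[1]
append(b, 3): bitmap=FFFFF........ | b=[0, 2, 3, 4] c=[1]
append(b, 3): bitmap=FFFFFFFF..... | b=[0, 2, 3, 4, 5, 6, 7] c=[1]
append(c, 3): bitmap=FFFFFFFFFFF.. | b=[0, 2, 3, 4, 5, 6, 7] c=[1, 8, 9, 10]
create(a): bitmap=FFFFFFFFFFFF. | a=[11] b=[0, 2, 3, 4, 5, 6, 7] c=[1, 8, 9, 10]
append(b, 1): bitmap=FFFFFFFFFFFFF | a=[11] b=[0, 2, 3, 4, 5, 6, 7, 12] c=[1, 8, 9, 10]
truncate(b, 2): bitmap=FFF.....FFFF. | a=[11] b=[0, 2] c=[1, 8, 9, 10]

bitmap = FFF.....FFFF.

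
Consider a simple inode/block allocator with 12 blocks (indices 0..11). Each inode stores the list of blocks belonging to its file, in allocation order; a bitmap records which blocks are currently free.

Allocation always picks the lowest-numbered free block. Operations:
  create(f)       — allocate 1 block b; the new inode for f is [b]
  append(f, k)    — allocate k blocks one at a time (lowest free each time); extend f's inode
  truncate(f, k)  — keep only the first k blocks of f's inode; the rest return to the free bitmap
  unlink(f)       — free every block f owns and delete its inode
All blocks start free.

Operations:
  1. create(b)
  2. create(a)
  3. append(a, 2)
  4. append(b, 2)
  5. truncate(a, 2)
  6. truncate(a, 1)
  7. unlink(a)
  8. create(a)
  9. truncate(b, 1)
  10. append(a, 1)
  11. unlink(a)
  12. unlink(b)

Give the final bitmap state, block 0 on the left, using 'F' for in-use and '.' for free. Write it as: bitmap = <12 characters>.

  1. create(b)  ⇒  F...........  {b→[0]}
  2. create(a)  ⇒  FF..........  {a→[1]; b→[0]}
  3. append(a, 2)  ⇒  FFFF........  {a→[1, 2, 3]; b→[0]}
  4. append(b, 2)  ⇒  FFFFFF......  {a→[1, 2, 3]; b→[0, 4, 5]}
  5. truncate(a, 2)  ⇒  FFF.FF......  {a→[1, 2]; b→[0, 4, 5]}
  6. truncate(a, 1)  ⇒  FF..FF......  {a→[1]; b→[0, 4, 5]}
  7. unlink(a)  ⇒  F...FF......  {b→[0, 4, 5]}
  8. create(a)  ⇒  FF..FF......  {a→[1]; b→[0, 4, 5]}
  9. truncate(b, 1)  ⇒  FF..........  {a→[1]; b→[0]}
  10. append(a, 1)  ⇒  FFF.........  {a→[1, 2]; b→[0]}
  11. unlink(a)  ⇒  F...........  {b→[0]}
  12. unlink(b)  ⇒  ............  {}

bitmap = ............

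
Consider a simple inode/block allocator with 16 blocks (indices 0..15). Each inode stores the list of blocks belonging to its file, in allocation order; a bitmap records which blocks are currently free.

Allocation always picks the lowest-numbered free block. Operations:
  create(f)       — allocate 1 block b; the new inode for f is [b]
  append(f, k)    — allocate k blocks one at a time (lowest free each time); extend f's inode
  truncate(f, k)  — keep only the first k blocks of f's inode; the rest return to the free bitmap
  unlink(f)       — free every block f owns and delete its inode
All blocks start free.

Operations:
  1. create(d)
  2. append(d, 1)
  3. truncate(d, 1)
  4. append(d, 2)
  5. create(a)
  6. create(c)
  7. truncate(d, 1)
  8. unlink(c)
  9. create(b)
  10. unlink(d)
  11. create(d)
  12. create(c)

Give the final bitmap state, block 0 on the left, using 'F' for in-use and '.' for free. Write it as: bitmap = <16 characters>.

bitmap = FFFF............

[1] create(d) — d=0 (map F...............)
[2] append(d, 1) — d=0,1 (map FF..............)
[3] truncate(d, 1) — d=0 (map F...............)
[4] append(d, 2) — d=0,1,2 (map FFF.............)
[5] create(a) — a=3 d=0,1,2 (map FFFF............)
[6] create(c) — a=3 c=4 d=0,1,2 (map FFFFF...........)
[7] truncate(d, 1) — a=3 c=4 d=0 (map F..FF...........)
[8] unlink(c) — a=3 d=0 (map F..F............)
[9] create(b) — a=3 b=1 d=0 (map FF.F............)
[10] unlink(d) — a=3 b=1 (map .F.F............)
[11] create(d) — a=3 b=1 d=0 (map FF.F............)
[12] create(c) — a=3 b=1 c=2 d=0 (map FFFF............)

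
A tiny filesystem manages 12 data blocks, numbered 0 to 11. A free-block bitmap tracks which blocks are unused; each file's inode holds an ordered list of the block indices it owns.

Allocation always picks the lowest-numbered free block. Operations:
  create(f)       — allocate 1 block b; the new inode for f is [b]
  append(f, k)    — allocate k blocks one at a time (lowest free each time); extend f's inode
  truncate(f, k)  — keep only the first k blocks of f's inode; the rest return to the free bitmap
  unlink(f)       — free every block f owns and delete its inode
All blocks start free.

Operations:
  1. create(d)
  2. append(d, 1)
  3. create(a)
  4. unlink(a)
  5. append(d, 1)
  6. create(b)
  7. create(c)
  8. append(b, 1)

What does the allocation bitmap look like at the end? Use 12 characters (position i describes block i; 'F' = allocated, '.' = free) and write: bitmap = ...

bitmap = FFFFFF......

after create(d) → d:[0]  free=[F...........]
after append(d, 1) → d:[0, 1]  free=[FF..........]
after create(a) → a:[2], d:[0, 1]  free=[FFF.........]
after unlink(a) → d:[0, 1]  free=[FF..........]
after append(d, 1) → d:[0, 1, 2]  free=[FFF.........]
after create(b) → b:[3], d:[0, 1, 2]  free=[FFFF........]
after create(c) → b:[3], c:[4], d:[0, 1, 2]  free=[FFFFF.......]
after append(b, 1) → b:[3, 5], c:[4], d:[0, 1, 2]  free=[FFFFFF......]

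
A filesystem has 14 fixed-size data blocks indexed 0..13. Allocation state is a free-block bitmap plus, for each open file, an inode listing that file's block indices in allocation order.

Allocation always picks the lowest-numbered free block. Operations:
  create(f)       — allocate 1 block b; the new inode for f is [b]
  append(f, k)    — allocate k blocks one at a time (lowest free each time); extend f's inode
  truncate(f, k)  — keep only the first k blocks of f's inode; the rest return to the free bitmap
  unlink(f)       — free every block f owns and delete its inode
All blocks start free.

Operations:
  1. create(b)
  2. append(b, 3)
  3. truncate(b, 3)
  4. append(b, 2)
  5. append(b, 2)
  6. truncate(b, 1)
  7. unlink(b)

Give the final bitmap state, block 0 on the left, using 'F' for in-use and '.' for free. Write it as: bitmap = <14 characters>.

create(b): bitmap=F............. | b=[0]
append(b, 3): bitmap=FFFF.......... | b=[0, 1, 2, 3]
truncate(b, 3): bitmap=FFF........... | b=[0, 1, 2]
append(b, 2): bitmap=FFFFF......... | b=[0, 1, 2, 3, 4]
append(b, 2): bitmap=FFFFFFF....... | b=[0, 1, 2, 3, 4, 5, 6]
truncate(b, 1): bitmap=F............. | b=[0]
unlink(b): bitmap=.............. | 

bitmap = ..............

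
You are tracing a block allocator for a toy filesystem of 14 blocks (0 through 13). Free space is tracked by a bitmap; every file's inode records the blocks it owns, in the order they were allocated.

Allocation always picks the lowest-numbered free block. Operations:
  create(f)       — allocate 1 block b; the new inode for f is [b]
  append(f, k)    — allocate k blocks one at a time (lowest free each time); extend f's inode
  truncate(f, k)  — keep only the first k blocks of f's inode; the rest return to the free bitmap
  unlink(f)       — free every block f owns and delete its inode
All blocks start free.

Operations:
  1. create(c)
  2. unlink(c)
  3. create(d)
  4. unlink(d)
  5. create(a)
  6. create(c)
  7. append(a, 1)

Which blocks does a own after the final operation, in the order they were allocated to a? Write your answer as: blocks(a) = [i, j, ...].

after create(c) → c:[0]  free=[F.............]
after unlink(c) →   free=[..............]
after create(d) → d:[0]  free=[F.............]
after unlink(d) →   free=[..............]
after create(a) → a:[0]  free=[F.............]
after create(c) → a:[0], c:[1]  free=[FF............]
after append(a, 1) → a:[0, 2], c:[1]  free=[FFF...........]

blocks(a) = [0, 2]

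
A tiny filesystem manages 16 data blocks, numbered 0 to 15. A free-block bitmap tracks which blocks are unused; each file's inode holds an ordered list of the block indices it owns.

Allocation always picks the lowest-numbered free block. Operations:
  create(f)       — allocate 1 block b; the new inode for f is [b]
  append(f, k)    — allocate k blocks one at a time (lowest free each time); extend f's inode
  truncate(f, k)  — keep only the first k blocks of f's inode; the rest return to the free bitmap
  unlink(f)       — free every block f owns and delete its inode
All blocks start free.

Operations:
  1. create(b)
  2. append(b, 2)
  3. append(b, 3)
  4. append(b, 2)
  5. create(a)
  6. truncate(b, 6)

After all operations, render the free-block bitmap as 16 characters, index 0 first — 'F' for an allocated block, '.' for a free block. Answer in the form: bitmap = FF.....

bitmap = FFFFFF..F.......

after create(b) → b:[0]  free=[F...............]
after append(b, 2) → b:[0, 1, 2]  free=[FFF.............]
after append(b, 3) → b:[0, 1, 2, 3, 4, 5]  free=[FFFFFF..........]
after append(b, 2) → b:[0, 1, 2, 3, 4, 5, 6, 7]  free=[FFFFFFFF........]
after create(a) → a:[8], b:[0, 1, 2, 3, 4, 5, 6, 7]  free=[FFFFFFFFF.......]
after truncate(b, 6) → a:[8], b:[0, 1, 2, 3, 4, 5]  free=[FFFFFF..F.......]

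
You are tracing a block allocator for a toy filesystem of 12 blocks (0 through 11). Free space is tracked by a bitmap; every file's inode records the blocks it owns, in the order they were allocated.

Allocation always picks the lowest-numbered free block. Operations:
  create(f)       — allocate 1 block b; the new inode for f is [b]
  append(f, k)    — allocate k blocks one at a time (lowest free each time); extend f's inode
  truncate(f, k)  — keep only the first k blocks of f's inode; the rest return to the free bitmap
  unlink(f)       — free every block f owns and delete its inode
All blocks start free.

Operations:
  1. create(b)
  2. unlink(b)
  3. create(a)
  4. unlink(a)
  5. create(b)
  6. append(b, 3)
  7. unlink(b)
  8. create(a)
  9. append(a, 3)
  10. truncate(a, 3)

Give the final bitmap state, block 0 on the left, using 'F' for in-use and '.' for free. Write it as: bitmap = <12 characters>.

after create(b) → b:[0]  free=[F...........]
after unlink(b) →   free=[............]
after create(a) → a:[0]  free=[F...........]
after unlink(a) →   free=[............]
after create(b) → b:[0]  free=[F...........]
after append(b, 3) → b:[0, 1, 2, 3]  free=[FFFF........]
after unlink(b) →   free=[............]
after create(a) → a:[0]  free=[F...........]
after append(a, 3) → a:[0, 1, 2, 3]  free=[FFFF........]
after truncate(a, 3) → a:[0, 1, 2]  free=[FFF.........]

bitmap = FFF.........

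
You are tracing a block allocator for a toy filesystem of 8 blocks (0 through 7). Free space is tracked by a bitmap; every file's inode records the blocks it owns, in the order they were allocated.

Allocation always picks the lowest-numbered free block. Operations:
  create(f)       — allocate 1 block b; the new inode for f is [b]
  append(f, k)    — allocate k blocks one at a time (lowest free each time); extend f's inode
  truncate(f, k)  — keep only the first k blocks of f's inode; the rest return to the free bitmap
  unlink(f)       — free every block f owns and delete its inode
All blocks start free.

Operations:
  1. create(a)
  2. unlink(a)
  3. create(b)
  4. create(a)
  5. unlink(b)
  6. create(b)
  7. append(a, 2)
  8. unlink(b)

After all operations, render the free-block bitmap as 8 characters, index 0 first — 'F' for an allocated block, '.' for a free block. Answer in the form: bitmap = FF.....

bitmap = .FFF....

after create(a) → a:[0]  free=[F.......]
after unlink(a) →   free=[........]
after create(b) → b:[0]  free=[F.......]
after create(a) → a:[1], b:[0]  free=[FF......]
after unlink(b) → a:[1]  free=[.F......]
after create(b) → a:[1], b:[0]  free=[FF......]
after append(a, 2) → a:[1, 2, 3], b:[0]  free=[FFFF....]
after unlink(b) → a:[1, 2, 3]  free=[.FFF....]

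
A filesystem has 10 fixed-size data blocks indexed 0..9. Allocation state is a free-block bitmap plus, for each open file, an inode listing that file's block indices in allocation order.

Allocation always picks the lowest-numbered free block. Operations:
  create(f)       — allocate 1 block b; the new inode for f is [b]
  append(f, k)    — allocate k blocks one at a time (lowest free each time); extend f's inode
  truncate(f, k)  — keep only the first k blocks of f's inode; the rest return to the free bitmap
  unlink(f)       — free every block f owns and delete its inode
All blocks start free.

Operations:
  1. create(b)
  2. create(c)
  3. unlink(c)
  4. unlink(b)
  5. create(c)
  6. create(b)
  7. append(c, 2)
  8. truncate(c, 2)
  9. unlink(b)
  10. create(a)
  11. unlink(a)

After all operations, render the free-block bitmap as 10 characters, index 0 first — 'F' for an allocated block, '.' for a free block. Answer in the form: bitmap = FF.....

bitmap = F.F.......

after create(b) → b:[0]  free=[F.........]
after create(c) → b:[0], c:[1]  free=[FF........]
after unlink(c) → b:[0]  free=[F.........]
after unlink(b) →   free=[..........]
after create(c) → c:[0]  free=[F.........]
after create(b) → b:[1], c:[0]  free=[FF........]
after append(c, 2) → b:[1], c:[0, 2, 3]  free=[FFFF......]
after truncate(c, 2) → b:[1], c:[0, 2]  free=[FFF.......]
after unlink(b) → c:[0, 2]  free=[F.F.......]
after create(a) → a:[1], c:[0, 2]  free=[FFF.......]
after unlink(a) → c:[0, 2]  free=[F.F.......]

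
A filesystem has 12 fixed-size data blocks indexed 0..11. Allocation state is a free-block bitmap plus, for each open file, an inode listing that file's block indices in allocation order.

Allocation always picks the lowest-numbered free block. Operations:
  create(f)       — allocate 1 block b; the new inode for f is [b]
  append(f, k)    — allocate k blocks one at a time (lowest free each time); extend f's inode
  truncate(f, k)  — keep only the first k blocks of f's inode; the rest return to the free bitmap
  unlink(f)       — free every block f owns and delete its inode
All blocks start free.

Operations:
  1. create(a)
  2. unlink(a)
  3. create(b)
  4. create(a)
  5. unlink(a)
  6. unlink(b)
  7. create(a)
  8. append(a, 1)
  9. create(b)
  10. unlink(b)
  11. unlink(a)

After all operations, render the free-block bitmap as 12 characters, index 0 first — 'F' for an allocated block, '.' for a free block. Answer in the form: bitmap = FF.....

create(a): bitmap=F........... | a=[0]
unlink(a): bitmap=............ | 
create(b): bitmap=F........... | b=[0]
create(a): bitmap=FF.......... | a=[1] b=[0]
unlink(a): bitmap=F........... | b=[0]
unlink(b): bitmap=............ | 
create(a): bitmap=F........... | a=[0]
append(a, 1): bitmap=FF.......... | a=[0, 1]
create(b): bitmap=FFF......... | a=[0, 1] b=[2]
unlink(b): bitmap=FF.......... | a=[0, 1]
unlink(a): bitmap=............ | 

bitmap = ............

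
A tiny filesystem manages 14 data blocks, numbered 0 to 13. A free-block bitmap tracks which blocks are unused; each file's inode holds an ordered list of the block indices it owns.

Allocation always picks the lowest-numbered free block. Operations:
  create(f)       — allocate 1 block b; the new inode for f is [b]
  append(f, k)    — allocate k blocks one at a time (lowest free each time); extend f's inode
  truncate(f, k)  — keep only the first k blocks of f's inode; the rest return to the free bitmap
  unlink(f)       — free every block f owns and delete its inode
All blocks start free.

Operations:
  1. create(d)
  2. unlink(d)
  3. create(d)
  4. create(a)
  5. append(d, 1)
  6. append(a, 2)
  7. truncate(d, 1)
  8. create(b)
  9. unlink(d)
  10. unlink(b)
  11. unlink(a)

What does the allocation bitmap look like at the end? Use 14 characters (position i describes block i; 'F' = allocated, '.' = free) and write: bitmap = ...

bitmap = ..............

  1. create(d)  ⇒  F.............  {d→[0]}
  2. unlink(d)  ⇒  ..............  {}
  3. create(d)  ⇒  F.............  {d→[0]}
  4. create(a)  ⇒  FF............  {a→[1]; d→[0]}
  5. append(d, 1)  ⇒  FFF...........  {a→[1]; d→[0, 2]}
  6. append(a, 2)  ⇒  FFFFF.........  {a→[1, 3, 4]; d→[0, 2]}
  7. truncate(d, 1)  ⇒  FF.FF.........  {a→[1, 3, 4]; d→[0]}
  8. create(b)  ⇒  FFFFF.........  {a→[1, 3, 4]; b→[2]; d→[0]}
  9. unlink(d)  ⇒  .FFFF.........  {a→[1, 3, 4]; b→[2]}
  10. unlink(b)  ⇒  .F.FF.........  {a→[1, 3, 4]}
  11. unlink(a)  ⇒  ..............  {}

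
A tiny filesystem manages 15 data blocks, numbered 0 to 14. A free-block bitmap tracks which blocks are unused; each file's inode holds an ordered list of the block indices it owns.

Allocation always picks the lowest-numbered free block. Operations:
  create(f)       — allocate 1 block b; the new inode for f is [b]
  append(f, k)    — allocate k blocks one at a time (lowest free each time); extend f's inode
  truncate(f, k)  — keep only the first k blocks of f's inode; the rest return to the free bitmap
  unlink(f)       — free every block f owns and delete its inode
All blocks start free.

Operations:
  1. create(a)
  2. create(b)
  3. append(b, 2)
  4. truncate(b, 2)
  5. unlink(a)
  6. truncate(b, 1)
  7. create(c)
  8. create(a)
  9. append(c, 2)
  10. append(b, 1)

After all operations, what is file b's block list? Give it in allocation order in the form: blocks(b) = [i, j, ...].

blocks(b) = [1, 5]

[1] create(a) — a=0 (map F..............)
[2] create(b) — a=0 b=1 (map FF.............)
[3] append(b, 2) — a=0 b=1,2,3 (map FFFF...........)
[4] truncate(b, 2) — a=0 b=1,2 (map FFF............)
[5] unlink(a) — b=1,2 (map .FF............)
[6] truncate(b, 1) — b=1 (map .F.............)
[7] create(c) — b=1 c=0 (map FF.............)
[8] create(a) — a=2 b=1 c=0 (map FFF............)
[9] append(c, 2) — a=2 b=1 c=0,3,4 (map FFFFF..........)
[10] append(b, 1) — a=2 b=1,5 c=0,3,4 (map FFFFFF.........)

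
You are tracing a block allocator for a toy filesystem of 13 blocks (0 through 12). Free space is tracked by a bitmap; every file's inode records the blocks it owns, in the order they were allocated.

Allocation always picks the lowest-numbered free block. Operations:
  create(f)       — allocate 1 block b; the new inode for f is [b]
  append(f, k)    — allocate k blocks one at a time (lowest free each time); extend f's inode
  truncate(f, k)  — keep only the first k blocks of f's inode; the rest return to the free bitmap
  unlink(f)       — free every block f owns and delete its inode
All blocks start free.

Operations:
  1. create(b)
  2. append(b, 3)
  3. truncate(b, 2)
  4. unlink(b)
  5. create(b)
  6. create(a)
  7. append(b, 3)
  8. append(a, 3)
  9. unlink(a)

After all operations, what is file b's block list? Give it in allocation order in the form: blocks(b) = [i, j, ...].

create(b): bitmap=F............ | b=[0]
append(b, 3): bitmap=FFFF......... | b=[0, 1, 2, 3]
truncate(b, 2): bitmap=FF........... | b=[0, 1]
unlink(b): bitmap=............. | 
create(b): bitmap=F............ | b=[0]
create(a): bitmap=FF........... | a=[1] b=[0]
append(b, 3): bitmap=FFFFF........ | a=[1] b=[0, 2, 3, 4]
append(a, 3): bitmap=FFFFFFFF..... | a=[1, 5, 6, 7] b=[0, 2, 3, 4]
unlink(a): bitmap=F.FFF........ | b=[0, 2, 3, 4]

blocks(b) = [0, 2, 3, 4]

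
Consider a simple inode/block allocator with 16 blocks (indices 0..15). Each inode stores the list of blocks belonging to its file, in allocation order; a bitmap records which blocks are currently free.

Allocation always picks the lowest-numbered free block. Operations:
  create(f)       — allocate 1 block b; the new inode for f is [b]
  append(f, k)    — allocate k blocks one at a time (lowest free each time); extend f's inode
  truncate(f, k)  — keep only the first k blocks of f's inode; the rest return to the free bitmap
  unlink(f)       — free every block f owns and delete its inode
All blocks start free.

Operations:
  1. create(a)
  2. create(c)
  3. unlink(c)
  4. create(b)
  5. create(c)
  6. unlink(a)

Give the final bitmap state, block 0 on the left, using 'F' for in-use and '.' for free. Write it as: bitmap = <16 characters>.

[1] create(a) — a=0 (map F...............)
[2] create(c) — a=0 c=1 (map FF..............)
[3] unlink(c) — a=0 (map F...............)
[4] create(b) — a=0 b=1 (map FF..............)
[5] create(c) — a=0 b=1 c=2 (map FFF.............)
[6] unlink(a) — b=1 c=2 (map .FF.............)

bitmap = .FF.............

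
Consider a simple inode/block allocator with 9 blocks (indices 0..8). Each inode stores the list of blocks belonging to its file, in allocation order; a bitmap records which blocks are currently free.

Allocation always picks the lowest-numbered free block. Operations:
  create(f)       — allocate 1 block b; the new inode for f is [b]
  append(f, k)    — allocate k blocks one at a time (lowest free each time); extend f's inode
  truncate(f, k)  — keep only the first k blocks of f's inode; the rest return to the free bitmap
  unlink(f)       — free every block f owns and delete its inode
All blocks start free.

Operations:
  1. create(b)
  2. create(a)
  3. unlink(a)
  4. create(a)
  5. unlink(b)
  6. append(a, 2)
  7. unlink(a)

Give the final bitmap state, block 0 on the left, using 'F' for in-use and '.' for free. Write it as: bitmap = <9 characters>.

bitmap = .........

create(b): bitmap=F........ | b=[0]
create(a): bitmap=FF....... | a=[1] b=[0]
unlink(a): bitmap=F........ | b=[0]
create(a): bitmap=FF....... | a=[1] b=[0]
unlink(b): bitmap=.F....... | a=[1]
append(a, 2): bitmap=FFF...... | a=[1, 0, 2]
unlink(a): bitmap=......... | 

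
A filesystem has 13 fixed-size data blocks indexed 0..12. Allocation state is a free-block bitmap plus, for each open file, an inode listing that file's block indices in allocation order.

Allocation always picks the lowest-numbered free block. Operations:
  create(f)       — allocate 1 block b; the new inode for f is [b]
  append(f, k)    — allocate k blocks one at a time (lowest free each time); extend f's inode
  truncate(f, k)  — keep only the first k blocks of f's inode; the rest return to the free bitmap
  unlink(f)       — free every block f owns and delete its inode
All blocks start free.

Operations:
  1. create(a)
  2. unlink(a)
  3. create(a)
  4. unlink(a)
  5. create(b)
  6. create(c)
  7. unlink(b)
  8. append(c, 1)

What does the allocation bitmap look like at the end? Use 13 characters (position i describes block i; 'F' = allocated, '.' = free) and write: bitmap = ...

after create(a) → a:[0]  free=[F............]
after unlink(a) →   free=[.............]
after create(a) → a:[0]  free=[F............]
after unlink(a) →   free=[.............]
after create(b) → b:[0]  free=[F............]
after create(c) → b:[0], c:[1]  free=[FF...........]
after unlink(b) → c:[1]  free=[.F...........]
after append(c, 1) → c:[1, 0]  free=[FF...........]

bitmap = FF...........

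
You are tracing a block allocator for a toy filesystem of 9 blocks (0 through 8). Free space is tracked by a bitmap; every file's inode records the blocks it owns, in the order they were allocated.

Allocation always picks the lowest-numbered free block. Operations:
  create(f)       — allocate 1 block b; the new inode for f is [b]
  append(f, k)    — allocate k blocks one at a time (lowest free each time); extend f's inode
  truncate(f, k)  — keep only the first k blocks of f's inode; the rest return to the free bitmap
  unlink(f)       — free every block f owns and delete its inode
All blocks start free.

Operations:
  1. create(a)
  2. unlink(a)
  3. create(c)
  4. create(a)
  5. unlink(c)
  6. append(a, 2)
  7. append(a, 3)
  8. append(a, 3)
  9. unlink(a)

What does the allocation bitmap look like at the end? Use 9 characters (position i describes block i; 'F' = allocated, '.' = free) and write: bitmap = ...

[1] create(a) — a=0 (map F........)
[2] unlink(a) —  (map .........)
[3] create(c) — c=0 (map F........)
[4] create(a) — a=1 c=0 (map FF.......)
[5] unlink(c) — a=1 (map .F.......)
[6] append(a, 2) — a=1,0,2 (map FFF......)
[7] append(a, 3) — a=1,0,2,3,4,5 (map FFFFFF...)
[8] append(a, 3) — a=1,0,2,3,4,5,6,7,8 (map FFFFFFFFF)
[9] unlink(a) —  (map .........)

bitmap = .........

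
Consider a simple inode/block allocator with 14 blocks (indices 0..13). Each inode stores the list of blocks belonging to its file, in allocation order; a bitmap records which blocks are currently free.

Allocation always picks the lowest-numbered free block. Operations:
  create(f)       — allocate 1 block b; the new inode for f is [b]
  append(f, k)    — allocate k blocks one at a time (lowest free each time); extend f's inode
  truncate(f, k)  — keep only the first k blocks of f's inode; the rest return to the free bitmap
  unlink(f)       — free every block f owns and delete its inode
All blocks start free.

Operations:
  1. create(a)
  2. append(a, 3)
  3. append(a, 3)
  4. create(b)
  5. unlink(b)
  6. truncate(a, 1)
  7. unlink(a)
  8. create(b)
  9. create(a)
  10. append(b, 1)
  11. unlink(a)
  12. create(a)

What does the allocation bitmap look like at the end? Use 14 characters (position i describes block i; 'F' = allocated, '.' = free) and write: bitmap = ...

after create(a) → a:[0]  free=[F.............]
after append(a, 3) → a:[0, 1, 2, 3]  free=[FFFF..........]
after append(a, 3) → a:[0, 1, 2, 3, 4, 5, 6]  free=[FFFFFFF.......]
after create(b) → a:[0, 1, 2, 3, 4, 5, 6], b:[7]  free=[FFFFFFFF......]
after unlink(b) → a:[0, 1, 2, 3, 4, 5, 6]  free=[FFFFFFF.......]
after truncate(a, 1) → a:[0]  free=[F.............]
after unlink(a) →   free=[..............]
after create(b) → b:[0]  free=[F.............]
after create(a) → a:[1], b:[0]  free=[FF............]
after append(b, 1) → a:[1], b:[0, 2]  free=[FFF...........]
after unlink(a) → b:[0, 2]  free=[F.F...........]
after create(a) → a:[1], b:[0, 2]  free=[FFF...........]

bitmap = FFF...........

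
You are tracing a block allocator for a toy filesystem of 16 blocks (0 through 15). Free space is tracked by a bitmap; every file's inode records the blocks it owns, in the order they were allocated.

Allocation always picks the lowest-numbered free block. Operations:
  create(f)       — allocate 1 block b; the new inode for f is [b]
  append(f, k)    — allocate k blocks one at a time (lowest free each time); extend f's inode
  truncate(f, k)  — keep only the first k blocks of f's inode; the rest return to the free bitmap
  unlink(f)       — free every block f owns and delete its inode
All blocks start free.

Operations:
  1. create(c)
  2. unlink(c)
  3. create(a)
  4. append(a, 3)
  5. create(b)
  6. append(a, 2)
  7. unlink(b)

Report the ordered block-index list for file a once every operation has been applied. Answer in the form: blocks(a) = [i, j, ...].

blocks(a) = [0, 1, 2, 3, 5, 6]

[1] create(c) — c=0 (map F...............)
[2] unlink(c) —  (map ................)
[3] create(a) — a=0 (map F...............)
[4] append(a, 3) — a=0,1,2,3 (map FFFF............)
[5] create(b) — a=0,1,2,3 b=4 (map FFFFF...........)
[6] append(a, 2) — a=0,1,2,3,5,6 b=4 (map FFFFFFF.........)
[7] unlink(b) — a=0,1,2,3,5,6 (map FFFF.FF.........)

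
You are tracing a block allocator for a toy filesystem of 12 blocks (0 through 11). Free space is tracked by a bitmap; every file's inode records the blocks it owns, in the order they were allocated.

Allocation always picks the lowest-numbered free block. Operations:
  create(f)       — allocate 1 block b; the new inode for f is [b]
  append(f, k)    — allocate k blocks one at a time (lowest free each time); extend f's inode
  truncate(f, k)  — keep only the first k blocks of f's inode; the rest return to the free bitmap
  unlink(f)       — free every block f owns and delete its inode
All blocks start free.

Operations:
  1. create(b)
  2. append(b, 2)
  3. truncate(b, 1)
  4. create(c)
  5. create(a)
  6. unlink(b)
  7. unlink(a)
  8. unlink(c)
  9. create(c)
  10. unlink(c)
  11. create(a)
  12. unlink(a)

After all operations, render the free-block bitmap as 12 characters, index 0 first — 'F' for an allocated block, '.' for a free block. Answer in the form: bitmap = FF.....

bitmap = ............

create(b): bitmap=F........... | b=[0]
append(b, 2): bitmap=FFF......... | b=[0, 1, 2]
truncate(b, 1): bitmap=F........... | b=[0]
create(c): bitmap=FF.......... | b=[0] c=[1]
create(a): bitmap=FFF......... | a=[2] b=[0] c=[1]
unlink(b): bitmap=.FF......... | a=[2] c=[1]
unlink(a): bitmap=.F.......... | c=[1]
unlink(c): bitmap=............ | 
create(c): bitmap=F........... | c=[0]
unlink(c): bitmap=............ | 
create(a): bitmap=F........... | a=[0]
unlink(a): bitmap=............ | 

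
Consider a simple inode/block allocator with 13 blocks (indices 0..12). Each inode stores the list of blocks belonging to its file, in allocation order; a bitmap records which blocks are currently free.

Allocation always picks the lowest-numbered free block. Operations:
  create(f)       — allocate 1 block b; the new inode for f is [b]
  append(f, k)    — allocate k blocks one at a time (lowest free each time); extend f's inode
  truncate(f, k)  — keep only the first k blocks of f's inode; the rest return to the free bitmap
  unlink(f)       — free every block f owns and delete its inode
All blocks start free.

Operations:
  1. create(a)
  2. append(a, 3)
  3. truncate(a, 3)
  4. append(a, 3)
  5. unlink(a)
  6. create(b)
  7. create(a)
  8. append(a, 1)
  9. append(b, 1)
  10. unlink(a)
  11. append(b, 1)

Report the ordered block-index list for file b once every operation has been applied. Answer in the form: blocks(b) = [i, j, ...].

blocks(b) = [0, 3, 1]

create(a): bitmap=F............ | a=[0]
append(a, 3): bitmap=FFFF......... | a=[0, 1, 2, 3]
truncate(a, 3): bitmap=FFF.......... | a=[0, 1, 2]
append(a, 3): bitmap=FFFFFF....... | a=[0, 1, 2, 3, 4, 5]
unlink(a): bitmap=............. | 
create(b): bitmap=F............ | b=[0]
create(a): bitmap=FF........... | a=[1] b=[0]
append(a, 1): bitmap=FFF.......... | a=[1, 2] b=[0]
append(b, 1): bitmap=FFFF......... | a=[1, 2] b=[0, 3]
unlink(a): bitmap=F..F......... | b=[0, 3]
append(b, 1): bitmap=FF.F......... | b=[0, 3, 1]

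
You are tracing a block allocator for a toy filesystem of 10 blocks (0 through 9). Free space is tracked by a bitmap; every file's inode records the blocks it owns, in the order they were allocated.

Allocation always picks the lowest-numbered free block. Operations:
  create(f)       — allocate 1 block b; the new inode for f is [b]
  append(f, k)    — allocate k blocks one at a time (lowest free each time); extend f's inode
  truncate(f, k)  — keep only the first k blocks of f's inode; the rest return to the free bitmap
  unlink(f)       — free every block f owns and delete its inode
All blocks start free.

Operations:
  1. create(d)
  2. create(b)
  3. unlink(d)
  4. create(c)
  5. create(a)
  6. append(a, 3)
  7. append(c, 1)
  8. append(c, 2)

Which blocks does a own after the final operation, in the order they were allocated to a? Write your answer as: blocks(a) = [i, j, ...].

create(d): bitmap=F......... | d=[0]
create(b): bitmap=FF........ | b=[1] d=[0]
unlink(d): bitmap=.F........ | b=[1]
create(c): bitmap=FF........ | b=[1] c=[0]
create(a): bitmap=FFF....... | a=[2] b=[1] c=[0]
append(a, 3): bitmap=FFFFFF.... | a=[2, 3, 4, 5] b=[1] c=[0]
append(c, 1): bitmap=FFFFFFF... | a=[2, 3, 4, 5] b=[1] c=[0, 6]
append(c, 2): bitmap=FFFFFFFFF. | a=[2, 3, 4, 5] b=[1] c=[0, 6, 7, 8]

blocks(a) = [2, 3, 4, 5]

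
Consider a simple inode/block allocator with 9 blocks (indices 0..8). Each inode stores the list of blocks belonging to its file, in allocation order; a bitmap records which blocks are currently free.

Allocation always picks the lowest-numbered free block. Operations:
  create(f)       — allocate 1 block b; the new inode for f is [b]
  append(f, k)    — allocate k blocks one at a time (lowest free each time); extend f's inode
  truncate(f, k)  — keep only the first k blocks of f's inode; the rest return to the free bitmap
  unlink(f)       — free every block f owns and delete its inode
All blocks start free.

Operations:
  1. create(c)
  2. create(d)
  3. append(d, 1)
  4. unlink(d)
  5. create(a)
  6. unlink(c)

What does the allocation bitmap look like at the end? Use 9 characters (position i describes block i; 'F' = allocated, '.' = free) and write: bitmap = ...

bitmap = .F.......

after create(c) → c:[0]  free=[F........]
after create(d) → c:[0], d:[1]  free=[FF.......]
after append(d, 1) → c:[0], d:[1, 2]  free=[FFF......]
after unlink(d) → c:[0]  free=[F........]
after create(a) → a:[1], c:[0]  free=[FF.......]
after unlink(c) → a:[1]  free=[.F.......]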